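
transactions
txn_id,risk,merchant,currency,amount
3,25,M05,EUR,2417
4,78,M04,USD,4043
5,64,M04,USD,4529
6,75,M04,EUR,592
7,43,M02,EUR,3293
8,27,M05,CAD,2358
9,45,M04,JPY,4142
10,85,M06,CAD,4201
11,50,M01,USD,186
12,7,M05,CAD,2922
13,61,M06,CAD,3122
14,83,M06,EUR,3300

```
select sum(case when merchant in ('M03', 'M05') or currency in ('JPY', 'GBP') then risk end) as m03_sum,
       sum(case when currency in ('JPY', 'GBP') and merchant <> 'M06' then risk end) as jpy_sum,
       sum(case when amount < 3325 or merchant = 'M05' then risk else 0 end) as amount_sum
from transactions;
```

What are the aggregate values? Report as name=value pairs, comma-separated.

[m03_sum: merchant in ('M03', 'M05') or currency in ('JPY', 'GBP')]
txn_id=3: ✓ → 25
txn_id=4: ✗
txn_id=5: ✗
txn_id=6: ✗
txn_id=7: ✗
txn_id=8: ✓ → 27
txn_id=9: ✓ → 45
txn_id=10: ✗
txn_id=11: ✗
txn_id=12: ✓ → 7
txn_id=13: ✗
txn_id=14: ✗
m03_sum = 25 + 27 + 45 + 7 = 104
—
[jpy_sum: currency in ('JPY', 'GBP') and merchant <> 'M06']
txn_id=3: ✗
txn_id=4: ✗
txn_id=5: ✗
txn_id=6: ✗
txn_id=7: ✗
txn_id=8: ✗
txn_id=9: ✓ → 45
txn_id=10: ✗
txn_id=11: ✗
txn_id=12: ✗
txn_id=13: ✗
txn_id=14: ✗
jpy_sum = 45
—
[amount_sum: amount < 3325 or merchant = 'M05']
txn_id=3: ✓ → 25
txn_id=4: ✗
txn_id=5: ✗
txn_id=6: ✓ → 75
txn_id=7: ✓ → 43
txn_id=8: ✓ → 27
txn_id=9: ✗
txn_id=10: ✗
txn_id=11: ✓ → 50
txn_id=12: ✓ → 7
txn_id=13: ✓ → 61
txn_id=14: ✓ → 83
amount_sum = 25 + 75 + 43 + 27 + 50 + 7 + 61 + 83 = 371

m03_sum=104, jpy_sum=45, amount_sum=371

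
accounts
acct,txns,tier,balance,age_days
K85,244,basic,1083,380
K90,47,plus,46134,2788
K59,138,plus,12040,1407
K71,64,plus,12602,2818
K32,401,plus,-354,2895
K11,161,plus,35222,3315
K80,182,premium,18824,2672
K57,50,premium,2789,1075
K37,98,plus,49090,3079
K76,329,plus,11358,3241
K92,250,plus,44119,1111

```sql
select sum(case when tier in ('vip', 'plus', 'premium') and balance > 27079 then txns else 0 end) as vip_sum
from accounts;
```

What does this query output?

556

acct=K85: ✗
acct=K90: ✓ → 47
acct=K59: ✗
acct=K71: ✗
acct=K32: ✗
acct=K11: ✓ → 161
acct=K80: ✗
acct=K57: ✗
acct=K37: ✓ → 98
acct=K76: ✗
acct=K92: ✓ → 250
vip_sum = 47 + 161 + 98 + 250 = 556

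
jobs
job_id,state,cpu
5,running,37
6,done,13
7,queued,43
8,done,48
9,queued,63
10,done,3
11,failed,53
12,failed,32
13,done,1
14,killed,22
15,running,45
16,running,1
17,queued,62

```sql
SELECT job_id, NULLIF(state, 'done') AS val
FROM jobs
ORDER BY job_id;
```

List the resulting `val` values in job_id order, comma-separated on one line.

job_id=5: state=running vs done: differ → running
job_id=6: state=done vs done: equal → NULL
job_id=7: state=queued vs done: differ → queued
job_id=8: state=done vs done: equal → NULL
job_id=9: state=queued vs done: differ → queued
job_id=10: state=done vs done: equal → NULL
job_id=11: state=failed vs done: differ → failed
job_id=12: state=failed vs done: differ → failed
job_id=13: state=done vs done: equal → NULL
job_id=14: state=killed vs done: differ → killed
job_id=15: state=running vs done: differ → running
job_id=16: state=running vs done: differ → running
job_id=17: state=queued vs done: differ → queued

running, NULL, queued, NULL, queued, NULL, failed, failed, NULL, killed, running, running, queued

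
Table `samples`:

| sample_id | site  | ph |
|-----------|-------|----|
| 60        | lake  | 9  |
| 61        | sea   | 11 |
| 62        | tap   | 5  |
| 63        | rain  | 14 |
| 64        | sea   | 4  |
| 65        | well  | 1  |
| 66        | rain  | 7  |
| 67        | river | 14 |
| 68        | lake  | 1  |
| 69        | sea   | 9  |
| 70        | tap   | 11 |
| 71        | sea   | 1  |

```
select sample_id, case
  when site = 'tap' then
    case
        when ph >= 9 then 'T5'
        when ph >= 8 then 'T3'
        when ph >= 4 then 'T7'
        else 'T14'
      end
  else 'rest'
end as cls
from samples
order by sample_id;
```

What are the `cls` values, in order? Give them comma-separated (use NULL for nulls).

rest, rest, T7, rest, rest, rest, rest, rest, rest, rest, T5, rest

sample_id=60: site='lake' → outer ELSE → rest
sample_id=61: site='sea' → outer ELSE → rest
sample_id=62: site='tap' → inner[ph >= 4] → T7
sample_id=63: site='rain' → outer ELSE → rest
sample_id=64: site='sea' → outer ELSE → rest
sample_id=65: site='well' → outer ELSE → rest
sample_id=66: site='rain' → outer ELSE → rest
sample_id=67: site='river' → outer ELSE → rest
sample_id=68: site='lake' → outer ELSE → rest
sample_id=69: site='sea' → outer ELSE → rest
sample_id=70: site='tap' → inner[ph >= 9] → T5
sample_id=71: site='sea' → outer ELSE → rest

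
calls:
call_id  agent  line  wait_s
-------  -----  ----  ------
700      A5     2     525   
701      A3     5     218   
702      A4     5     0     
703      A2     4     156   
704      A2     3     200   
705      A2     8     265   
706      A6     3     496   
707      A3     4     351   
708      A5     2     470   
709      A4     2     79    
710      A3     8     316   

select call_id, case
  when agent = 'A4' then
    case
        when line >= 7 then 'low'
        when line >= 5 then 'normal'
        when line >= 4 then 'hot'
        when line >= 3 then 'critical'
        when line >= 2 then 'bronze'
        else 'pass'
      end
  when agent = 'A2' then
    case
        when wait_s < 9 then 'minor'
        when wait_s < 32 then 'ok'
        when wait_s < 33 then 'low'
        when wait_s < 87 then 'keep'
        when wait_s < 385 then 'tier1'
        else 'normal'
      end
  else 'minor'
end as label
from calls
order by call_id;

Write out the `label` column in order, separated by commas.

minor, minor, normal, tier1, tier1, tier1, minor, minor, minor, bronze, minor

call_id=700: agent='A5' → outer ELSE → minor
call_id=701: agent='A3' → outer ELSE → minor
call_id=702: agent='A4' → inner[line >= 5] → normal
call_id=703: agent='A2' → inner[wait_s < 385] → tier1
call_id=704: agent='A2' → inner[wait_s < 385] → tier1
call_id=705: agent='A2' → inner[wait_s < 385] → tier1
call_id=706: agent='A6' → outer ELSE → minor
call_id=707: agent='A3' → outer ELSE → minor
call_id=708: agent='A5' → outer ELSE → minor
call_id=709: agent='A4' → inner[line >= 2] → bronze
call_id=710: agent='A3' → outer ELSE → minor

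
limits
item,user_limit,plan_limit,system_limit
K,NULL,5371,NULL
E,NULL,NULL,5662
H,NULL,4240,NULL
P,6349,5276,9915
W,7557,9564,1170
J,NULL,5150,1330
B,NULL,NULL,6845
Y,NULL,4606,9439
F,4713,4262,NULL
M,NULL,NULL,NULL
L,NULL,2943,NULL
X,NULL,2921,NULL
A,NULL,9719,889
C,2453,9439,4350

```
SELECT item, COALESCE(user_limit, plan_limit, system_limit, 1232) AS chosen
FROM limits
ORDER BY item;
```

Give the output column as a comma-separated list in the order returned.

item=A: user_limit=NULL, plan_limit=9719 → 9719
item=B: user_limit=NULL, plan_limit=NULL, system_limit=6845 → 6845
item=C: user_limit=2453 → 2453
item=E: user_limit=NULL, plan_limit=NULL, system_limit=5662 → 5662
item=F: user_limit=4713 → 4713
item=H: user_limit=NULL, plan_limit=4240 → 4240
item=J: user_limit=NULL, plan_limit=5150 → 5150
item=K: user_limit=NULL, plan_limit=5371 → 5371
item=L: user_limit=NULL, plan_limit=2943 → 2943
item=M: user_limit=NULL, plan_limit=NULL, system_limit=NULL, → literal 1232 → 1232
item=P: user_limit=6349 → 6349
item=W: user_limit=7557 → 7557
item=X: user_limit=NULL, plan_limit=2921 → 2921
item=Y: user_limit=NULL, plan_limit=4606 → 4606

9719, 6845, 2453, 5662, 4713, 4240, 5150, 5371, 2943, 1232, 6349, 7557, 2921, 4606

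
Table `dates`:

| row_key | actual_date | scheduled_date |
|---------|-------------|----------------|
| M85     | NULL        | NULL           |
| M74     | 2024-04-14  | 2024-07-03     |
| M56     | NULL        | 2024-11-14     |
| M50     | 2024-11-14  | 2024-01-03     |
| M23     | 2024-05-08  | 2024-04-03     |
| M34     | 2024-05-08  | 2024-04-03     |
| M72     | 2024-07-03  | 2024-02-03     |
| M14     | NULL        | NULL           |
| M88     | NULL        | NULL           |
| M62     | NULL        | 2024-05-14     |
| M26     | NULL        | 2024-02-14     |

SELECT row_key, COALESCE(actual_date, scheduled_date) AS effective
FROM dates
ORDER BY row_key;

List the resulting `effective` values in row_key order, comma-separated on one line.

NULL, 2024-05-08, 2024-02-14, 2024-05-08, 2024-11-14, 2024-11-14, 2024-05-14, 2024-07-03, 2024-04-14, NULL, NULL

row_key=M14: actual_date=NULL, scheduled_date=NULL (all NULL) → NULL
row_key=M23: actual_date=2024-05-08 → 2024-05-08
row_key=M26: actual_date=NULL, scheduled_date=2024-02-14 → 2024-02-14
row_key=M34: actual_date=2024-05-08 → 2024-05-08
row_key=M50: actual_date=2024-11-14 → 2024-11-14
row_key=M56: actual_date=NULL, scheduled_date=2024-11-14 → 2024-11-14
row_key=M62: actual_date=NULL, scheduled_date=2024-05-14 → 2024-05-14
row_key=M72: actual_date=2024-07-03 → 2024-07-03
row_key=M74: actual_date=2024-04-14 → 2024-04-14
row_key=M85: actual_date=NULL, scheduled_date=NULL (all NULL) → NULL
row_key=M88: actual_date=NULL, scheduled_date=NULL (all NULL) → NULL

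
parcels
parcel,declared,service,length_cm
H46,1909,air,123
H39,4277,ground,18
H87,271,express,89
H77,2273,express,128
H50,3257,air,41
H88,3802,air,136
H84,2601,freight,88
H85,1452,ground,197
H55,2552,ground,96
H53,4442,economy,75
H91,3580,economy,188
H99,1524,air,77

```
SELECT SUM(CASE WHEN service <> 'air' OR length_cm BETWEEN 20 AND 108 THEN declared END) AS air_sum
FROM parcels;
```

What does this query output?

26229

parcel=H46: ✗
parcel=H39: ✓ → 4277
parcel=H87: ✓ → 271
parcel=H77: ✓ → 2273
parcel=H50: ✓ → 3257
parcel=H88: ✗
parcel=H84: ✓ → 2601
parcel=H85: ✓ → 1452
parcel=H55: ✓ → 2552
parcel=H53: ✓ → 4442
parcel=H91: ✓ → 3580
parcel=H99: ✓ → 1524
air_sum = 4277 + 271 + 2273 + 3257 + 2601 + 1452 + 2552 + 4442 + 3580 + 1524 = 26229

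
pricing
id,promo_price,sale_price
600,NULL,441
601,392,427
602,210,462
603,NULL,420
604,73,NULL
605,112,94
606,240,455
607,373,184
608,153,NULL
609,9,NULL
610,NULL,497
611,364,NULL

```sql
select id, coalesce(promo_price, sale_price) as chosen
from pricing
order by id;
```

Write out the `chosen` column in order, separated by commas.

441, 392, 210, 420, 73, 112, 240, 373, 153, 9, 497, 364

id=600: promo_price=NULL, sale_price=441 → 441
id=601: promo_price=392 → 392
id=602: promo_price=210 → 210
id=603: promo_price=NULL, sale_price=420 → 420
id=604: promo_price=73 → 73
id=605: promo_price=112 → 112
id=606: promo_price=240 → 240
id=607: promo_price=373 → 373
id=608: promo_price=153 → 153
id=609: promo_price=9 → 9
id=610: promo_price=NULL, sale_price=497 → 497
id=611: promo_price=364 → 364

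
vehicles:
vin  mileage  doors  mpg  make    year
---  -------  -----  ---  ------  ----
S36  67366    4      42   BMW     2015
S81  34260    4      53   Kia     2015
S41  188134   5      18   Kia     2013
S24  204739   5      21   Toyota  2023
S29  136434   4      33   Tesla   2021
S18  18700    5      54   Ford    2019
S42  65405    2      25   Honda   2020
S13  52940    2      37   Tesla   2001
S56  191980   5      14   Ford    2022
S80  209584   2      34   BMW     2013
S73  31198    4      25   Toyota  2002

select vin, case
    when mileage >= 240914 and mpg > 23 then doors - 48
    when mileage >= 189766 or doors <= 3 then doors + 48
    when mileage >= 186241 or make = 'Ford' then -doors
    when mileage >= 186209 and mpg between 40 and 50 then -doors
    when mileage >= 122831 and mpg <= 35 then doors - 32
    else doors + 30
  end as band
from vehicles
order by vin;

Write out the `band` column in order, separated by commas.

vin=S13: mileage >= 189766 or doors <= 3 → 50
vin=S18: mileage >= 186241 or make = 'Ford' → -5
vin=S24: mileage >= 189766 or doors <= 3 → 53
vin=S29: mileage >= 122831 and mpg <= 35 → -28
vin=S36: ELSE → 34
vin=S41: mileage >= 186241 or make = 'Ford' → -5
vin=S42: mileage >= 189766 or doors <= 3 → 50
vin=S56: mileage >= 189766 or doors <= 3 → 53
vin=S73: ELSE → 34
vin=S80: mileage >= 189766 or doors <= 3 → 50
vin=S81: ELSE → 34

50, -5, 53, -28, 34, -5, 50, 53, 34, 50, 34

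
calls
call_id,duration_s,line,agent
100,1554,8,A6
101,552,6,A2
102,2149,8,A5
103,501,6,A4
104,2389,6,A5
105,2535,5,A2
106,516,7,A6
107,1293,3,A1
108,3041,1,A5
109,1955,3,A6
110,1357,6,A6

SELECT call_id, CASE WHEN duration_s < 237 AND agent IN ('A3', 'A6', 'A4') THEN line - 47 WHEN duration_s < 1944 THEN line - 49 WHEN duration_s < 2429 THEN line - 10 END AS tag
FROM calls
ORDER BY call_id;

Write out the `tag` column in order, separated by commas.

-41, -43, -2, -43, -4, NULL, -42, -46, NULL, -7, -43

call_id=100: duration_s < 1944 → -41
call_id=101: duration_s < 1944 → -43
call_id=102: duration_s < 2429 → -2
call_id=103: duration_s < 1944 → -43
call_id=104: duration_s < 2429 → -4
call_id=105: (no match → NULL) → NULL
call_id=106: duration_s < 1944 → -42
call_id=107: duration_s < 1944 → -46
call_id=108: (no match → NULL) → NULL
call_id=109: duration_s < 2429 → -7
call_id=110: duration_s < 1944 → -43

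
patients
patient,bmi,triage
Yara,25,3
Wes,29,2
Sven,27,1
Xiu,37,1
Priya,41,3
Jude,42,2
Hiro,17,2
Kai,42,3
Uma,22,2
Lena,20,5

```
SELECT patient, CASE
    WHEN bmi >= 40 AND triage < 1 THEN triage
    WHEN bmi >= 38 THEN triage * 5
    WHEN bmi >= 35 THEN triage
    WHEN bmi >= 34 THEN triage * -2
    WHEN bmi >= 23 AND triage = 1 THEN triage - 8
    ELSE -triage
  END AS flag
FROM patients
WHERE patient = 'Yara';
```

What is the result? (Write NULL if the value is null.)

-3

patient = Yara: bmi=25, triage=3.
bmi >= 40 AND triage < 1 → false
bmi >= 38 → false
bmi >= 35 → false
bmi >= 34 → false
bmi >= 23 AND triage = 1 → false
No prior WHEN matched → ELSE → -3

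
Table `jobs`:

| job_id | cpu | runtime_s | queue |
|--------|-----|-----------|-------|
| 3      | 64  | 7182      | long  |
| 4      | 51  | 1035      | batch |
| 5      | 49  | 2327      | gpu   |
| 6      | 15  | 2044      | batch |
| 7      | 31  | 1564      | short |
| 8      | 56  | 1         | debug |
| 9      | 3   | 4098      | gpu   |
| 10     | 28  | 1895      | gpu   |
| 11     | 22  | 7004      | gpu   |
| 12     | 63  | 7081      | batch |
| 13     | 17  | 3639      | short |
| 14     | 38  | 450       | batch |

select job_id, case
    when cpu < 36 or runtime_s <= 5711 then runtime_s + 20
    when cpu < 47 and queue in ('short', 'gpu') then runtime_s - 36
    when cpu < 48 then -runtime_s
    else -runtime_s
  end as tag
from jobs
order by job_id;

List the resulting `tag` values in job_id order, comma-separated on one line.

job_id=3: ELSE → -7182
job_id=4: cpu < 36 or runtime_s <= 5711 → 1055
job_id=5: cpu < 36 or runtime_s <= 5711 → 2347
job_id=6: cpu < 36 or runtime_s <= 5711 → 2064
job_id=7: cpu < 36 or runtime_s <= 5711 → 1584
job_id=8: cpu < 36 or runtime_s <= 5711 → 21
job_id=9: cpu < 36 or runtime_s <= 5711 → 4118
job_id=10: cpu < 36 or runtime_s <= 5711 → 1915
job_id=11: cpu < 36 or runtime_s <= 5711 → 7024
job_id=12: ELSE → -7081
job_id=13: cpu < 36 or runtime_s <= 5711 → 3659
job_id=14: cpu < 36 or runtime_s <= 5711 → 470

-7182, 1055, 2347, 2064, 1584, 21, 4118, 1915, 7024, -7081, 3659, 470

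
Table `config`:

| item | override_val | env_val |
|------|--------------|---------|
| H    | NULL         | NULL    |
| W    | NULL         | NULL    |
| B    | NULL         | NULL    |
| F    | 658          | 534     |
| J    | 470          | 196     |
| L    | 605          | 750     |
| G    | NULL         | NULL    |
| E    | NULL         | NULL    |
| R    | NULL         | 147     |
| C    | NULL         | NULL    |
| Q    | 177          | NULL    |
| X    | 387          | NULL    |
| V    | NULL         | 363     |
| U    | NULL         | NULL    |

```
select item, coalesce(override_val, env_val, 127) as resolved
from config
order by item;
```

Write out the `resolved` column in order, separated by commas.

item=B: override_val=NULL, env_val=NULL, → literal 127 → 127
item=C: override_val=NULL, env_val=NULL, → literal 127 → 127
item=E: override_val=NULL, env_val=NULL, → literal 127 → 127
item=F: override_val=658 → 658
item=G: override_val=NULL, env_val=NULL, → literal 127 → 127
item=H: override_val=NULL, env_val=NULL, → literal 127 → 127
item=J: override_val=470 → 470
item=L: override_val=605 → 605
item=Q: override_val=177 → 177
item=R: override_val=NULL, env_val=147 → 147
item=U: override_val=NULL, env_val=NULL, → literal 127 → 127
item=V: override_val=NULL, env_val=363 → 363
item=W: override_val=NULL, env_val=NULL, → literal 127 → 127
item=X: override_val=387 → 387

127, 127, 127, 658, 127, 127, 470, 605, 177, 147, 127, 363, 127, 387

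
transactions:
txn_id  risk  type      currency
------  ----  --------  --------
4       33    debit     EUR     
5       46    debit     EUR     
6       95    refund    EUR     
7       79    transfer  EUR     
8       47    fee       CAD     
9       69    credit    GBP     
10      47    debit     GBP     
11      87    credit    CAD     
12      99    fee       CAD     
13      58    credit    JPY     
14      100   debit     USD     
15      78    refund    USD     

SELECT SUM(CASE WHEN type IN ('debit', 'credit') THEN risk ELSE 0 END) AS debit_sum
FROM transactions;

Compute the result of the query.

440

txn_id=4: ✓ → 33
txn_id=5: ✓ → 46
txn_id=6: ✗
txn_id=7: ✗
txn_id=8: ✗
txn_id=9: ✓ → 69
txn_id=10: ✓ → 47
txn_id=11: ✓ → 87
txn_id=12: ✗
txn_id=13: ✓ → 58
txn_id=14: ✓ → 100
txn_id=15: ✗
debit_sum = 33 + 46 + 69 + 47 + 87 + 58 + 100 = 440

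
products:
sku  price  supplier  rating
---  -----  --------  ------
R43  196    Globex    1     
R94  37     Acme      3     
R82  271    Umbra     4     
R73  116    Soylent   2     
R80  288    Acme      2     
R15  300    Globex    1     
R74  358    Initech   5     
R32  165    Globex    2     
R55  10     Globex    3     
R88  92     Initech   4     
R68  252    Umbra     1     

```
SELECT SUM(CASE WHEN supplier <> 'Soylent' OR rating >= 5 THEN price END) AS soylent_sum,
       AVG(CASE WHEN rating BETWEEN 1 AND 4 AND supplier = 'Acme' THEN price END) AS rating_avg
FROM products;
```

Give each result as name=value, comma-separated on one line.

[soylent_sum: supplier <> 'Soylent' OR rating >= 5]
sku=R43: ✓ → 196
sku=R94: ✓ → 37
sku=R82: ✓ → 271
sku=R73: ✗
sku=R80: ✓ → 288
sku=R15: ✓ → 300
sku=R74: ✓ → 358
sku=R32: ✓ → 165
sku=R55: ✓ → 10
sku=R88: ✓ → 92
sku=R68: ✓ → 252
soylent_sum = 196 + 37 + 271 + 288 + 300 + 358 + 165 + 10 + 92 + 252 = 1969
—
[rating_avg: rating BETWEEN 1 AND 4 AND supplier = 'Acme']
sku=R43: ✗
sku=R94: ✓ → 37
sku=R82: ✗
sku=R73: ✗
sku=R80: ✓ → 288
sku=R15: ✗
sku=R74: ✗
sku=R32: ✗
sku=R55: ✗
sku=R88: ✗
sku=R68: ✗
rating_avg = (37 + 288) / 2 = 162.5

soylent_sum=1969, rating_avg=162.5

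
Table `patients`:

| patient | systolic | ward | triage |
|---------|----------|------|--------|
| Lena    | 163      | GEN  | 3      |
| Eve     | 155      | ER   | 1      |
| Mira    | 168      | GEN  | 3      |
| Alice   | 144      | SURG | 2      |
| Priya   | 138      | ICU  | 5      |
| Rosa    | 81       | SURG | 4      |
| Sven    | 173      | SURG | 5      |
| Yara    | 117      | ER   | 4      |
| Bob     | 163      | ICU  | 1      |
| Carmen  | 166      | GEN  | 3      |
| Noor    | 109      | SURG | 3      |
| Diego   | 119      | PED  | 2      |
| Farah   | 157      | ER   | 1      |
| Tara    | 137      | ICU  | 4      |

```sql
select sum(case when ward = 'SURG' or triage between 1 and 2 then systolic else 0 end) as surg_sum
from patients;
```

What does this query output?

1101

patient=Lena: ✗
patient=Eve: ✓ → 155
patient=Mira: ✗
patient=Alice: ✓ → 144
patient=Priya: ✗
patient=Rosa: ✓ → 81
patient=Sven: ✓ → 173
patient=Yara: ✗
patient=Bob: ✓ → 163
patient=Carmen: ✗
patient=Noor: ✓ → 109
patient=Diego: ✓ → 119
patient=Farah: ✓ → 157
patient=Tara: ✗
surg_sum = 155 + 144 + 81 + 173 + 163 + 109 + 119 + 157 = 1101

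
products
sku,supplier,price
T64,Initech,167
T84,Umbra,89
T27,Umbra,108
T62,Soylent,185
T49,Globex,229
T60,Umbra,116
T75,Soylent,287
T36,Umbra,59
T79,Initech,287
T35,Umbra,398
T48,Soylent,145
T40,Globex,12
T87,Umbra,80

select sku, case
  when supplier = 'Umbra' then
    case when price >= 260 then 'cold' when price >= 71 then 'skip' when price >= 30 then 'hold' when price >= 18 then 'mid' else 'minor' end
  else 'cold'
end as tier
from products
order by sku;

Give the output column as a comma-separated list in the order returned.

sku=T27: supplier='Umbra' → inner[price >= 71] → skip
sku=T35: supplier='Umbra' → inner[price >= 260] → cold
sku=T36: supplier='Umbra' → inner[price >= 30] → hold
sku=T40: supplier='Globex' → outer ELSE → cold
sku=T48: supplier='Soylent' → outer ELSE → cold
sku=T49: supplier='Globex' → outer ELSE → cold
sku=T60: supplier='Umbra' → inner[price >= 71] → skip
sku=T62: supplier='Soylent' → outer ELSE → cold
sku=T64: supplier='Initech' → outer ELSE → cold
sku=T75: supplier='Soylent' → outer ELSE → cold
sku=T79: supplier='Initech' → outer ELSE → cold
sku=T84: supplier='Umbra' → inner[price >= 71] → skip
sku=T87: supplier='Umbra' → inner[price >= 71] → skip

skip, cold, hold, cold, cold, cold, skip, cold, cold, cold, cold, skip, skip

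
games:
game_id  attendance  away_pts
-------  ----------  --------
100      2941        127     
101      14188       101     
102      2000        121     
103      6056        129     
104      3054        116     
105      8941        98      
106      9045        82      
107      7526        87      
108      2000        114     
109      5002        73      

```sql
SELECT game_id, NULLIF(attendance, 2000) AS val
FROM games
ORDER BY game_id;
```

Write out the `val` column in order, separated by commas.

game_id=100: attendance=2941 vs 2000: differ → 2941
game_id=101: attendance=14188 vs 2000: differ → 14188
game_id=102: attendance=2000 vs 2000: equal → NULL
game_id=103: attendance=6056 vs 2000: differ → 6056
game_id=104: attendance=3054 vs 2000: differ → 3054
game_id=105: attendance=8941 vs 2000: differ → 8941
game_id=106: attendance=9045 vs 2000: differ → 9045
game_id=107: attendance=7526 vs 2000: differ → 7526
game_id=108: attendance=2000 vs 2000: equal → NULL
game_id=109: attendance=5002 vs 2000: differ → 5002

2941, 14188, NULL, 6056, 3054, 8941, 9045, 7526, NULL, 5002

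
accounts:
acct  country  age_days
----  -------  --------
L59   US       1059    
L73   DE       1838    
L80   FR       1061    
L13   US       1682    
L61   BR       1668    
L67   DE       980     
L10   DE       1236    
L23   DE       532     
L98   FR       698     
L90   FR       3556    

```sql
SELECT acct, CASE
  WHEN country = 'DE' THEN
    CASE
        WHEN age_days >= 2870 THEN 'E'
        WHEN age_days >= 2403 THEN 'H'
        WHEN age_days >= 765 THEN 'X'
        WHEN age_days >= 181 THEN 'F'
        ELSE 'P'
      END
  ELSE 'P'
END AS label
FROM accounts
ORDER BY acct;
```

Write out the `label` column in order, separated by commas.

acct=L10: country='DE' → inner[age_days >= 765] → X
acct=L13: country='US' → outer ELSE → P
acct=L23: country='DE' → inner[age_days >= 181] → F
acct=L59: country='US' → outer ELSE → P
acct=L61: country='BR' → outer ELSE → P
acct=L67: country='DE' → inner[age_days >= 765] → X
acct=L73: country='DE' → inner[age_days >= 765] → X
acct=L80: country='FR' → outer ELSE → P
acct=L90: country='FR' → outer ELSE → P
acct=L98: country='FR' → outer ELSE → P

X, P, F, P, P, X, X, P, P, P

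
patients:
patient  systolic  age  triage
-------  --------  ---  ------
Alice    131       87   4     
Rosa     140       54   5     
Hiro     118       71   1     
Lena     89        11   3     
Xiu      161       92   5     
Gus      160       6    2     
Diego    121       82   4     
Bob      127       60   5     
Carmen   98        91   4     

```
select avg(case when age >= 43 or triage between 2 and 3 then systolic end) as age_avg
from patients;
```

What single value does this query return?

patient=Alice: ✓ → 131
patient=Rosa: ✓ → 140
patient=Hiro: ✓ → 118
patient=Lena: ✓ → 89
patient=Xiu: ✓ → 161
patient=Gus: ✓ → 160
patient=Diego: ✓ → 121
patient=Bob: ✓ → 127
patient=Carmen: ✓ → 98
age_avg = (131 + 140 + 118 + 89 + 161 + 160 + 121 + 127 + 98) / 9 = 127.2222222222

127.2222222222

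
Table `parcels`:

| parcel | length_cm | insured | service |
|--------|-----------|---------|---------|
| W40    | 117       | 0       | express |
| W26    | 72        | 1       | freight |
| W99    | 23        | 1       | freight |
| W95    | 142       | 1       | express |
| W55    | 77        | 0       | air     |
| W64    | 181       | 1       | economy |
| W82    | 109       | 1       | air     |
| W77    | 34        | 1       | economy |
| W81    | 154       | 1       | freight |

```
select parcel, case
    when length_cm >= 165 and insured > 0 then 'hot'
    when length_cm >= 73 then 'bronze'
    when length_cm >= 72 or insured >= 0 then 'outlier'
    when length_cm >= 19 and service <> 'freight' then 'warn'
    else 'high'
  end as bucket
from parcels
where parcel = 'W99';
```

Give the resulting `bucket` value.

outlier

parcel = W99: length_cm=23, insured=1, service=freight.
length_cm >= 165 and insured > 0 → false
length_cm >= 73 → false
length_cm >= 72 or insured >= 0 → true → outlier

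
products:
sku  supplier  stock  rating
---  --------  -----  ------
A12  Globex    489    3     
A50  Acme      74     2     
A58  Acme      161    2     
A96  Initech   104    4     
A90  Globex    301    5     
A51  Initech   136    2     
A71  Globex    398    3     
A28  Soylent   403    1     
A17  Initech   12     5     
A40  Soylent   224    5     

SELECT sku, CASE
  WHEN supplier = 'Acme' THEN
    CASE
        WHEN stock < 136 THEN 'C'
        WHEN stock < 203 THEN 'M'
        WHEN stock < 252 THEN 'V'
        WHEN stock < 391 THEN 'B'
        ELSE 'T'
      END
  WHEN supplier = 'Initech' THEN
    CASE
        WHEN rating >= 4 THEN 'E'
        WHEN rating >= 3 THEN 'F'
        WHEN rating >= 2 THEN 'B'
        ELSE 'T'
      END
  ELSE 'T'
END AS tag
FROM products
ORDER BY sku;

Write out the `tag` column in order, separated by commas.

T, E, T, T, C, B, M, T, T, E

sku=A12: supplier='Globex' → outer ELSE → T
sku=A17: supplier='Initech' → inner[rating >= 4] → E
sku=A28: supplier='Soylent' → outer ELSE → T
sku=A40: supplier='Soylent' → outer ELSE → T
sku=A50: supplier='Acme' → inner[stock < 136] → C
sku=A51: supplier='Initech' → inner[rating >= 2] → B
sku=A58: supplier='Acme' → inner[stock < 203] → M
sku=A71: supplier='Globex' → outer ELSE → T
sku=A90: supplier='Globex' → outer ELSE → T
sku=A96: supplier='Initech' → inner[rating >= 4] → E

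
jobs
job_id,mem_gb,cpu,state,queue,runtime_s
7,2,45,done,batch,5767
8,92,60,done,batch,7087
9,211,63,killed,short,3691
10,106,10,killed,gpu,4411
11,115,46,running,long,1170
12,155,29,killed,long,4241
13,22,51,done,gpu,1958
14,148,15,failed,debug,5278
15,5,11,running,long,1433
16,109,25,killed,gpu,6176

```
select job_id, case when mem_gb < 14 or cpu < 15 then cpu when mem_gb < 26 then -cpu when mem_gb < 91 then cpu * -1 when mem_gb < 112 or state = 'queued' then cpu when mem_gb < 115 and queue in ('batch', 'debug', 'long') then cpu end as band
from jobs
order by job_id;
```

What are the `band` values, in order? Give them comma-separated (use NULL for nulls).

job_id=7: mem_gb < 14 or cpu < 15 → 45
job_id=8: mem_gb < 112 or state = 'queued' → 60
job_id=9: (no match → NULL) → NULL
job_id=10: mem_gb < 14 or cpu < 15 → 10
job_id=11: (no match → NULL) → NULL
job_id=12: (no match → NULL) → NULL
job_id=13: mem_gb < 26 → -51
job_id=14: (no match → NULL) → NULL
job_id=15: mem_gb < 14 or cpu < 15 → 11
job_id=16: mem_gb < 112 or state = 'queued' → 25

45, 60, NULL, 10, NULL, NULL, -51, NULL, 11, 25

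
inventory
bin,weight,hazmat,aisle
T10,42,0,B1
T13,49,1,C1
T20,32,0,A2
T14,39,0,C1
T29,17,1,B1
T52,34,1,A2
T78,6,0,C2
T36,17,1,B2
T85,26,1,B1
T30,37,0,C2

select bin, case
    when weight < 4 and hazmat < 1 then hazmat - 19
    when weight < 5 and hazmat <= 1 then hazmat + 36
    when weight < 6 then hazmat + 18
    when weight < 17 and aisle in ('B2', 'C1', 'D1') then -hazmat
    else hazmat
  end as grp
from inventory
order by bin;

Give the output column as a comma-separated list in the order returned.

bin=T10: ELSE → 0
bin=T13: ELSE → 1
bin=T14: ELSE → 0
bin=T20: ELSE → 0
bin=T29: ELSE → 1
bin=T30: ELSE → 0
bin=T36: ELSE → 1
bin=T52: ELSE → 1
bin=T78: ELSE → 0
bin=T85: ELSE → 1

0, 1, 0, 0, 1, 0, 1, 1, 0, 1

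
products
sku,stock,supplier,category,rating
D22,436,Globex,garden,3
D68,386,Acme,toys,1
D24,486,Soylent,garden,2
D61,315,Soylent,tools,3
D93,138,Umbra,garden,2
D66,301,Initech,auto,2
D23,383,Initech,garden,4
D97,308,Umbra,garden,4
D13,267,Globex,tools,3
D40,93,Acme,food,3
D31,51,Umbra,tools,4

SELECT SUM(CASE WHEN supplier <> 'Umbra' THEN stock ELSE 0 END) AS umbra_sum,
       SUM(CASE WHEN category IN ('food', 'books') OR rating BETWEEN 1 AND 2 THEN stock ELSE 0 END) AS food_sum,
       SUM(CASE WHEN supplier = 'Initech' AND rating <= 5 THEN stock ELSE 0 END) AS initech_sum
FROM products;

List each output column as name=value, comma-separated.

umbra_sum=2667, food_sum=1404, initech_sum=684

[umbra_sum: supplier <> 'Umbra']
sku=D22: ✓ → 436
sku=D68: ✓ → 386
sku=D24: ✓ → 486
sku=D61: ✓ → 315
sku=D93: ✗
sku=D66: ✓ → 301
sku=D23: ✓ → 383
sku=D97: ✗
sku=D13: ✓ → 267
sku=D40: ✓ → 93
sku=D31: ✗
umbra_sum = 436 + 386 + 486 + 315 + 301 + 383 + 267 + 93 = 2667
—
[food_sum: category IN ('food', 'books') OR rating BETWEEN 1 AND 2]
sku=D22: ✗
sku=D68: ✓ → 386
sku=D24: ✓ → 486
sku=D61: ✗
sku=D93: ✓ → 138
sku=D66: ✓ → 301
sku=D23: ✗
sku=D97: ✗
sku=D13: ✗
sku=D40: ✓ → 93
sku=D31: ✗
food_sum = 386 + 486 + 138 + 301 + 93 = 1404
—
[initech_sum: supplier = 'Initech' AND rating <= 5]
sku=D22: ✗
sku=D68: ✗
sku=D24: ✗
sku=D61: ✗
sku=D93: ✗
sku=D66: ✓ → 301
sku=D23: ✓ → 383
sku=D97: ✗
sku=D13: ✗
sku=D40: ✗
sku=D31: ✗
initech_sum = 301 + 383 = 684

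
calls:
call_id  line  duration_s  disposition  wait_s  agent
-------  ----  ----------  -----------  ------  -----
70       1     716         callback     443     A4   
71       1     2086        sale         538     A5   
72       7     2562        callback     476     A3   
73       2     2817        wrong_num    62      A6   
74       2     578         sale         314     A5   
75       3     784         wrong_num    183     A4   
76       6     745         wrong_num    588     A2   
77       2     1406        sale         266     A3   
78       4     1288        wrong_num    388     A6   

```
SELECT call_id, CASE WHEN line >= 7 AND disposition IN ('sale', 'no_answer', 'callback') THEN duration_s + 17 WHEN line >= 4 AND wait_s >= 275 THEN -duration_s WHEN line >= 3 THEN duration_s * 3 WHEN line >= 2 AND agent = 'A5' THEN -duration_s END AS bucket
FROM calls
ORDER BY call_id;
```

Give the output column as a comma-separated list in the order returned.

call_id=70: (no match → NULL) → NULL
call_id=71: (no match → NULL) → NULL
call_id=72: line >= 7 AND disposition IN ('sale', 'no_answer', 'callback') → 2579
call_id=73: (no match → NULL) → NULL
call_id=74: line >= 2 AND agent = 'A5' → -578
call_id=75: line >= 3 → 2352
call_id=76: line >= 4 AND wait_s >= 275 → -745
call_id=77: (no match → NULL) → NULL
call_id=78: line >= 4 AND wait_s >= 275 → -1288

NULL, NULL, 2579, NULL, -578, 2352, -745, NULL, -1288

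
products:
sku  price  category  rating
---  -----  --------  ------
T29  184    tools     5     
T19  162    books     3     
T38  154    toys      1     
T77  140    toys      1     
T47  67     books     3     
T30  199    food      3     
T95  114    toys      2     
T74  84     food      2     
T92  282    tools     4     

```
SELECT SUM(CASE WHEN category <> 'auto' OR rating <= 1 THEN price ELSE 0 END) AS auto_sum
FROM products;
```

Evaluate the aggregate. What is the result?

1386

sku=T29: ✓ → 184
sku=T19: ✓ → 162
sku=T38: ✓ → 154
sku=T77: ✓ → 140
sku=T47: ✓ → 67
sku=T30: ✓ → 199
sku=T95: ✓ → 114
sku=T74: ✓ → 84
sku=T92: ✓ → 282
auto_sum = 184 + 162 + 154 + 140 + 67 + 199 + 114 + 84 + 282 = 1386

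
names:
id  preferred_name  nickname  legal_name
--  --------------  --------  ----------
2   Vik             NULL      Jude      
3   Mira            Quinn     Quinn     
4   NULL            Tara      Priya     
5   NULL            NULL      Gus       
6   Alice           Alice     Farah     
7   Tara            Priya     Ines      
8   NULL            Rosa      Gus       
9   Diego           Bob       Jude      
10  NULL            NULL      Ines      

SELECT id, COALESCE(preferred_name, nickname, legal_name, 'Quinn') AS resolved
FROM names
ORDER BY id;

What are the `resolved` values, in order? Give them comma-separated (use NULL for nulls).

Vik, Mira, Tara, Gus, Alice, Tara, Rosa, Diego, Ines

id=2: preferred_name=Vik → Vik
id=3: preferred_name=Mira → Mira
id=4: preferred_name=NULL, nickname=Tara → Tara
id=5: preferred_name=NULL, nickname=NULL, legal_name=Gus → Gus
id=6: preferred_name=Alice → Alice
id=7: preferred_name=Tara → Tara
id=8: preferred_name=NULL, nickname=Rosa → Rosa
id=9: preferred_name=Diego → Diego
id=10: preferred_name=NULL, nickname=NULL, legal_name=Ines → Ines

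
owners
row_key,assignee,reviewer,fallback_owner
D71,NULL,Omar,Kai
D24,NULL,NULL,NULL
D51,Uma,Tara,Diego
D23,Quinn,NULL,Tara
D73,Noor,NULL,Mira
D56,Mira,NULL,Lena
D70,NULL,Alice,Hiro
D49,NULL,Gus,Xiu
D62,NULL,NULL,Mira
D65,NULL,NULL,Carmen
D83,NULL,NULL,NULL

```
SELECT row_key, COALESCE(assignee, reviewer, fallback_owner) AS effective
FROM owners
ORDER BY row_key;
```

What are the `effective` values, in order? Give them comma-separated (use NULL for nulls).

row_key=D23: assignee=Quinn → Quinn
row_key=D24: assignee=NULL, reviewer=NULL, fallback_owner=NULL (all NULL) → NULL
row_key=D49: assignee=NULL, reviewer=Gus → Gus
row_key=D51: assignee=Uma → Uma
row_key=D56: assignee=Mira → Mira
row_key=D62: assignee=NULL, reviewer=NULL, fallback_owner=Mira → Mira
row_key=D65: assignee=NULL, reviewer=NULL, fallback_owner=Carmen → Carmen
row_key=D70: assignee=NULL, reviewer=Alice → Alice
row_key=D71: assignee=NULL, reviewer=Omar → Omar
row_key=D73: assignee=Noor → Noor
row_key=D83: assignee=NULL, reviewer=NULL, fallback_owner=NULL (all NULL) → NULL

Quinn, NULL, Gus, Uma, Mira, Mira, Carmen, Alice, Omar, Noor, NULL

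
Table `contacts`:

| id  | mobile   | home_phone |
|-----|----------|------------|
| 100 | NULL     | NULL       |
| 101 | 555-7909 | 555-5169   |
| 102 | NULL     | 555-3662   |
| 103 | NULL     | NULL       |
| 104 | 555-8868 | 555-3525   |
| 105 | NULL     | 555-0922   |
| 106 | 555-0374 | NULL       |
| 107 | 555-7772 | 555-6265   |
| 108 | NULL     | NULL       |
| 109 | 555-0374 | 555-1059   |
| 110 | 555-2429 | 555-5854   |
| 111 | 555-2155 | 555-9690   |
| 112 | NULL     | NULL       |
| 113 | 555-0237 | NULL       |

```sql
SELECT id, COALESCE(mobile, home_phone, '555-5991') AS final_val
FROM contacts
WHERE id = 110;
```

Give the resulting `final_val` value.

555-2429

id = 110: mobile=555-2429, home_phone=555-5854.
mobile=555-2429 → 555-2429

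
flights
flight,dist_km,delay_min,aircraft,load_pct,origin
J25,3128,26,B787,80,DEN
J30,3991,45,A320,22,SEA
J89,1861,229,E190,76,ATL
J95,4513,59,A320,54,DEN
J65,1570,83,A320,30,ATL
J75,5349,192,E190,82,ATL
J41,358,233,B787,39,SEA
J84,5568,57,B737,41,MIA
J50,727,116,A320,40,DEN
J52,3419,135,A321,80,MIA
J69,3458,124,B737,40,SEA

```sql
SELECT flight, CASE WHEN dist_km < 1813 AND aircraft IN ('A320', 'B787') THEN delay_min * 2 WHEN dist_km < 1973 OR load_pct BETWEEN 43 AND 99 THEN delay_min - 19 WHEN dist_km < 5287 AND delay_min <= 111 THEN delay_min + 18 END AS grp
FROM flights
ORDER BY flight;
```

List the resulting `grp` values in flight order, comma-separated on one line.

7, 63, 466, 232, 116, 166, NULL, 173, NULL, 210, 40

flight=J25: dist_km < 1973 OR load_pct BETWEEN 43 AND 99 → 7
flight=J30: dist_km < 5287 AND delay_min <= 111 → 63
flight=J41: dist_km < 1813 AND aircraft IN ('A320', 'B787') → 466
flight=J50: dist_km < 1813 AND aircraft IN ('A320', 'B787') → 232
flight=J52: dist_km < 1973 OR load_pct BETWEEN 43 AND 99 → 116
flight=J65: dist_km < 1813 AND aircraft IN ('A320', 'B787') → 166
flight=J69: (no match → NULL) → NULL
flight=J75: dist_km < 1973 OR load_pct BETWEEN 43 AND 99 → 173
flight=J84: (no match → NULL) → NULL
flight=J89: dist_km < 1973 OR load_pct BETWEEN 43 AND 99 → 210
flight=J95: dist_km < 1973 OR load_pct BETWEEN 43 AND 99 → 40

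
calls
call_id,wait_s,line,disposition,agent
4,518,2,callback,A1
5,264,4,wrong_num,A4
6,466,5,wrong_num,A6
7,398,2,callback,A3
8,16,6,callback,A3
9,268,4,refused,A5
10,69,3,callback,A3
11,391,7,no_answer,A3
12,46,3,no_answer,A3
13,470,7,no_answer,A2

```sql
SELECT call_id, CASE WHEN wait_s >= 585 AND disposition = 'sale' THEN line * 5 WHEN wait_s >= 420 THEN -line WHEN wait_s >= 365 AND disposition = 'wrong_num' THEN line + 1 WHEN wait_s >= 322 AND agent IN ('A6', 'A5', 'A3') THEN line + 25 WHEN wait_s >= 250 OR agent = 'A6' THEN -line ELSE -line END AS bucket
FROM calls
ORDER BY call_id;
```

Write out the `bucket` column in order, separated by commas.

-2, -4, -5, 27, -6, -4, -3, 32, -3, -7

call_id=4: wait_s >= 420 → -2
call_id=5: wait_s >= 250 OR agent = 'A6' → -4
call_id=6: wait_s >= 420 → -5
call_id=7: wait_s >= 322 AND agent IN ('A6', 'A5', 'A3') → 27
call_id=8: ELSE → -6
call_id=9: wait_s >= 250 OR agent = 'A6' → -4
call_id=10: ELSE → -3
call_id=11: wait_s >= 322 AND agent IN ('A6', 'A5', 'A3') → 32
call_id=12: ELSE → -3
call_id=13: wait_s >= 420 → -7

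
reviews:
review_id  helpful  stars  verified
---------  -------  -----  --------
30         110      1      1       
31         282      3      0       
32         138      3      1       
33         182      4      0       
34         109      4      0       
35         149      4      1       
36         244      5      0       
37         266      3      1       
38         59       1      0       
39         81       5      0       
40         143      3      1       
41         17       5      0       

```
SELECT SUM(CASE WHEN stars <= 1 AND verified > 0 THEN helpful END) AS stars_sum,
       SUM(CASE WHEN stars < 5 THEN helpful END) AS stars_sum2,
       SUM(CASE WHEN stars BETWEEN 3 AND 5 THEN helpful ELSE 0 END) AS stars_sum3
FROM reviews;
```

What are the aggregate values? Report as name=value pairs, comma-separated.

stars_sum=110, stars_sum2=1438, stars_sum3=1611

[stars_sum: stars <= 1 AND verified > 0]
review_id=30: ✓ → 110
review_id=31: ✗
review_id=32: ✗
review_id=33: ✗
review_id=34: ✗
review_id=35: ✗
review_id=36: ✗
review_id=37: ✗
review_id=38: ✗
review_id=39: ✗
review_id=40: ✗
review_id=41: ✗
stars_sum = 110
—
[stars_sum2: stars < 5]
review_id=30: ✓ → 110
review_id=31: ✓ → 282
review_id=32: ✓ → 138
review_id=33: ✓ → 182
review_id=34: ✓ → 109
review_id=35: ✓ → 149
review_id=36: ✗
review_id=37: ✓ → 266
review_id=38: ✓ → 59
review_id=39: ✗
review_id=40: ✓ → 143
review_id=41: ✗
stars_sum2 = 110 + 282 + 138 + 182 + 109 + 149 + 266 + 59 + 143 = 1438
—
[stars_sum3: stars BETWEEN 3 AND 5]
review_id=30: ✗
review_id=31: ✓ → 282
review_id=32: ✓ → 138
review_id=33: ✓ → 182
review_id=34: ✓ → 109
review_id=35: ✓ → 149
review_id=36: ✓ → 244
review_id=37: ✓ → 266
review_id=38: ✗
review_id=39: ✓ → 81
review_id=40: ✓ → 143
review_id=41: ✓ → 17
stars_sum3 = 282 + 138 + 182 + 109 + 149 + 244 + 266 + 81 + 143 + 17 = 1611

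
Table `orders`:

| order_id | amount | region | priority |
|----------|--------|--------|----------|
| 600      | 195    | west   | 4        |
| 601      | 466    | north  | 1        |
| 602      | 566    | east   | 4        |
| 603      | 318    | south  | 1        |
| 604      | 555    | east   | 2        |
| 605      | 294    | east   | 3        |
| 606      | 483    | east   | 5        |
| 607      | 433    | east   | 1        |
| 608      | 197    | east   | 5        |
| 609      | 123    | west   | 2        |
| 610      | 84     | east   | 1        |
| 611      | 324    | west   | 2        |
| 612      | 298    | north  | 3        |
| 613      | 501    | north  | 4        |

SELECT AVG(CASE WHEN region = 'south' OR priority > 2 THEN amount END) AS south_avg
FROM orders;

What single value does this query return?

order_id=600: ✓ → 195
order_id=601: ✗
order_id=602: ✓ → 566
order_id=603: ✓ → 318
order_id=604: ✗
order_id=605: ✓ → 294
order_id=606: ✓ → 483
order_id=607: ✗
order_id=608: ✓ → 197
order_id=609: ✗
order_id=610: ✗
order_id=611: ✗
order_id=612: ✓ → 298
order_id=613: ✓ → 501
south_avg = (195 + 566 + 318 + 294 + 483 + 197 + 298 + 501) / 8 = 356.5

356.5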